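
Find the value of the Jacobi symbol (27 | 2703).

0

Reciprocity: 27 ≡ 3 and 2703 ≡ 3 (mod 4), so (27/2703) = −(2703/27).
Reduce top mod 27: now compute (3/27).
Reciprocity: 3 ≡ 3 and 27 ≡ 3 (mod 4), so (3/27) = −(27/3).
Reduce top mod 3: now compute (0/3).
Top reduces to 0: gcd > 1, so the symbol is 0.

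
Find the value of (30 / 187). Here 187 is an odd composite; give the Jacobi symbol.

-1

Pull out 2: since 187 ≡ 3 (mod 8), (2/187) = -1.
Reciprocity: 15 ≡ 3 and 187 ≡ 3 (mod 4), so (15/187) = −(187/15).
Reduce top mod 15: now compute (7/15).
Reciprocity: 7 ≡ 3 and 15 ≡ 3 (mod 4), so (7/15) = −(15/7).
Reduce top mod 7: now compute (1/7).
Reached (1/7) = 1. Collecting the sign flips along the way, the symbol is -1.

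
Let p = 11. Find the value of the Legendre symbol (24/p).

-1

First reduce: 24 ≡ 2 (mod 11).
Pull out 2: since 11 ≡ 3 (mod 8), (2/11) = -1.
Reached (1/11) = 1. Collecting the sign flips along the way, the symbol is -1.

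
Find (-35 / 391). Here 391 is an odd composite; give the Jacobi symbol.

-1

First reduce: -35 ≡ 356 (mod 391).
Pull out 2^2: since 391 ≡ 7 (mod 8), (2/391) = +1, so (2/391)^2 = +1.
Reciprocity: 89 ≡ 1 and 391 ≡ 3 (mod 4), so (89/391) = +(391/89).
Reduce top mod 89: now compute (35/89).
Reciprocity: 35 ≡ 3 and 89 ≡ 1 (mod 4), so (35/89) = +(89/35).
Reduce top mod 35: now compute (19/35).
Reciprocity: 19 ≡ 3 and 35 ≡ 3 (mod 4), so (19/35) = −(35/19).
Reduce top mod 19: now compute (16/19).
Pull out 2^4: since 19 ≡ 3 (mod 8), (2/19) = -1, so (2/19)^4 = +1.
Reached (1/19) = 1. Collecting the sign flips along the way, the symbol is -1.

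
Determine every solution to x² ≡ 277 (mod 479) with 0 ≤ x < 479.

Since 479 ≡ 3 (mod 4), a square root of 277 is 277^((479+1)/4) = 277^120 mod 479.
Repeated squaring: 277^2≡89, 277^4≡257, 277^8≡426, 277^16≡414, 277^32≡393, 277^64≡211 (mod 479).
277^120 = 277^(64+32+16+8) ≡ 362 (mod 479).
Check: 362² = 131044 ≡ 277 (mod 479). The two roots are 117 and 362.

117, 362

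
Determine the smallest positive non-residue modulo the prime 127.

(2/127) = +1, so 2 is a residue.
(3/127) = −1, so 3 is the smallest positive non-residue mod 127.

3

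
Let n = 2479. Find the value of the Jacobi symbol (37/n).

0

Reciprocity: 37 ≡ 1 and 2479 ≡ 3 (mod 4), so (37/2479) = +(2479/37).
Reduce top mod 37: now compute (0/37).
Top reduces to 0: gcd > 1, so the symbol is 0.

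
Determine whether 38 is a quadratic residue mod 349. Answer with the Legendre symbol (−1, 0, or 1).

-1

Pull out 2: since 349 ≡ 5 (mod 8), (2/349) = -1.
Reciprocity: 19 ≡ 3 and 349 ≡ 1 (mod 4), so (19/349) = +(349/19).
Reduce top mod 19: now compute (7/19).
Reciprocity: 7 ≡ 3 and 19 ≡ 3 (mod 4), so (7/19) = −(19/7).
Reduce top mod 7: now compute (5/7).
Reciprocity: 5 ≡ 1 and 7 ≡ 3 (mod 4), so (5/7) = +(7/5).
Reduce top mod 5: now compute (2/5).
Pull out 2: since 5 ≡ 5 (mod 8), (2/5) = -1.
Reached (1/5) = 1. Collecting the sign flips along the way, the symbol is -1.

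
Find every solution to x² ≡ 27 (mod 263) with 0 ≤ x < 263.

Since 263 ≡ 3 (mod 4), a square root of 27 is 27^((263+1)/4) = 27^66 mod 263.
Repeated squaring: 27^2≡203, 27^4≡181, 27^8≡149, 27^16≡109, 27^32≡46, 27^64≡12 (mod 263).
27^66 = 27^(64+2) ≡ 69 (mod 263).
Check: 69² = 4761 ≡ 27 (mod 263). The two roots are 69 and 194.

69, 194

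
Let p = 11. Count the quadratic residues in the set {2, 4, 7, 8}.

(2/11) = -1 → non-residue.
(4/11) = +1 → QR.
(7/11) = -1 → non-residue.
(8/11) = -1 → non-residue.
Total quadratic residues among the 4: 1.

1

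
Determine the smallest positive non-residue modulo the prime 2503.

3

(2/2503) = +1, so 2 is a residue.
(3/2503) = −1, so 3 is the smallest positive non-residue mod 2503.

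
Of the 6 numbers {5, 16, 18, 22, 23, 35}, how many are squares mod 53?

1

(5/53) = -1 → non-residue.
(16/53) = +1 → QR.
(18/53) = -1 → non-residue.
(22/53) = -1 → non-residue.
(23/53) = -1 → non-residue.
(35/53) = -1 → non-residue.
Total quadratic residues among the 6: 1.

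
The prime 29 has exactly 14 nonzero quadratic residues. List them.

1 4 5 6 7 9 13 16 20 22 23 24 25 28

Square k = 1,…,14 (k and 29−k give the same square):
1²=1, 2²=4, 3²=9, 4²=16, 5²=25, 6²≡7, 7²≡20, 8²≡6, 9²≡23, 10²≡13, 11²≡5, 12²≡28, 13²≡24, 14²≡22 (mod 29).
So the quadratic residues mod 29 are {1, 4, 5, 6, 7, 9, 13, 16, 20, 22, 23, 24, 25, 28}.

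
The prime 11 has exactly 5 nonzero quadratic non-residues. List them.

2, 6, 7, 8, 10

Square k = 1,…,5 (k and 11−k give the same square):
1²=1, 2²=4, 3²=9, 4²≡5, 5²≡3 (mod 11).
The residues are {1, 3, 4, 5, 9}; the non-residues are the remaining 5 nonzero classes.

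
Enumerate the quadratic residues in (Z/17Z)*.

1 2 4 8 9 13 15 16

Square k = 1,…,8 (k and 17−k give the same square):
1²=1, 2²=4, 3²=9, 4²=16, 5²≡8, 6²≡2, 7²≡15, 8²≡13 (mod 17).
So the quadratic residues mod 17 are {1, 2, 4, 8, 9, 13, 15, 16}.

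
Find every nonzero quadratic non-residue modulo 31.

3 6 11 12 13 15 17 21 22 23 24 26 27 29 30

Square k = 1,…,15 (k and 31−k give the same square):
1²=1, 2²=4, 3²=9, 4²=16, 5²=25, 6²≡5, 7²≡18, 8²≡2, 9²≡19, 10²≡7, 11²≡28, 12²≡20, 13²≡14, 14²≡10, 15²≡8 (mod 31).
The residues are {1, 2, 4, 5, 7, 8, 9, 10, 14, 16, 18, 19, 20, 25, 28}; the non-residues are the remaining 15 nonzero classes.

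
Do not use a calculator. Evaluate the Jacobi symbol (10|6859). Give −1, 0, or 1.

Pull out 2: since 6859 ≡ 3 (mod 8), (2/6859) = -1.
Reciprocity: 5 ≡ 1 and 6859 ≡ 3 (mod 4), so (5/6859) = +(6859/5).
Reduce top mod 5: now compute (4/5).
Pull out 2^2: since 5 ≡ 5 (mod 8), (2/5) = -1, so (2/5)^2 = +1.
Reached (1/5) = 1. Collecting the sign flips along the way, the symbol is -1.

-1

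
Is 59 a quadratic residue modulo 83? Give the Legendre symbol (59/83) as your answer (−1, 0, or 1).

Reciprocity: 59 ≡ 3 and 83 ≡ 3 (mod 4), so (59/83) = −(83/59).
Reduce top mod 59: now compute (24/59).
Pull out 2^3: since 59 ≡ 3 (mod 8), (2/59) = -1, so (2/59)^3 = -1.
Reciprocity: 3 ≡ 3 and 59 ≡ 3 (mod 4), so (3/59) = −(59/3).
Reduce top mod 3: now compute (2/3).
Pull out 2: since 3 ≡ 3 (mod 8), (2/3) = -1.
Reached (1/3) = 1. Collecting the sign flips along the way, the symbol is +1.

1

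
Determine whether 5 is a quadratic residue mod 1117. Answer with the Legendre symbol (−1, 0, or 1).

Euler's criterion: (5/1117) ≡ 5^558 (mod 1117).
5^2 ≡ 25 (mod 1117)
5^4 ≡ 625 (mod 1117)
5^8 ≡ 792 (mod 1117)
5^16 ≡ 627 (mod 1117)
5^32 ≡ 1062 (mod 1117)
5^64 ≡ 791 (mod 1117)
5^128 ≡ 161 (mod 1117)
5^256 ≡ 230 (mod 1117)
5^512 ≡ 401 (mod 1117)
5^558 = 5^(512+32+8+4+2) ≡ 1116 (mod 1117).
Result is 1116 ≡ −1, so (5/1117) = −1.

-1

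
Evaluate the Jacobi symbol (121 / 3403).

1

Reciprocity: 121 ≡ 1 and 3403 ≡ 3 (mod 4), so (121/3403) = +(3403/121).
Reduce top mod 121: now compute (15/121).
Reciprocity: 15 ≡ 3 and 121 ≡ 1 (mod 4), so (15/121) = +(121/15).
Reduce top mod 15: now compute (1/15).
Reached (1/15) = 1. Collecting the sign flips along the way, the symbol is +1.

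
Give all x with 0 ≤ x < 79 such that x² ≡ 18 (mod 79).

27, 52

Since 79 ≡ 3 (mod 4), a square root of 18 is 18^((79+1)/4) = 18^20 mod 79.
Repeated squaring: 18^2≡8, 18^4≡64, 18^8≡67, 18^16≡65 (mod 79).
18^20 = 18^(16+4) ≡ 52 (mod 79).
Check: 52² = 2704 ≡ 18 (mod 79). The two roots are 27 and 52.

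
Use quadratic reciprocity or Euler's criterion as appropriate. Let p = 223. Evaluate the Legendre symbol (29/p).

Euler's criterion: (29/223) ≡ 29^111 (mod 223).
29^2 ≡ 172 (mod 223)
29^4 ≡ 148 (mod 223)
29^8 ≡ 50 (mod 223)
29^16 ≡ 47 (mod 223)
29^32 ≡ 202 (mod 223)
29^64 ≡ 218 (mod 223)
29^111 = 29^(64+32+8+4+2+1) ≡ 1 (mod 223).
Result is 1, so (29/223) = 1.

1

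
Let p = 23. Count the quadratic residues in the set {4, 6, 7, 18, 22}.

3

(4/23) = +1 → QR.
(6/23) = +1 → QR.
(7/23) = -1 → non-residue.
(18/23) = +1 → QR.
(22/23) = -1 → non-residue.
Total quadratic residues among the 5: 3.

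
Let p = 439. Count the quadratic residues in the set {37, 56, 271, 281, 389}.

(37/439) = -1 → non-residue.
(56/439) = +1 → QR.
(271/439) = +1 → QR.
(281/439) = +1 → QR.
(389/439) = -1 → non-residue.
Total quadratic residues among the 5: 3.

3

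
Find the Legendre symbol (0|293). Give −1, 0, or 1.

0

Top reduces to 0: gcd > 1, so the symbol is 0.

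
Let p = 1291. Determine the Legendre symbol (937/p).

-1

Reciprocity: 937 ≡ 1 and 1291 ≡ 3 (mod 4), so (937/1291) = +(1291/937).
Reduce top mod 937: now compute (354/937).
Pull out 2: since 937 ≡ 1 (mod 8), (2/937) = +1.
Reciprocity: 177 ≡ 1 and 937 ≡ 1 (mod 4), so (177/937) = +(937/177).
Reduce top mod 177: now compute (52/177).
Pull out 2^2: since 177 ≡ 1 (mod 8), (2/177) = +1, so (2/177)^2 = +1.
Reciprocity: 13 ≡ 1 and 177 ≡ 1 (mod 4), so (13/177) = +(177/13).
Reduce top mod 13: now compute (8/13).
Pull out 2^3: since 13 ≡ 5 (mod 8), (2/13) = -1, so (2/13)^3 = -1.
Reached (1/13) = 1. Collecting the sign flips along the way, the symbol is -1.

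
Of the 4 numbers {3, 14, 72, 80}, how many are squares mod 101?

2

(3/101) = -1 → non-residue.
(14/101) = +1 → QR.
(72/101) = -1 → non-residue.
(80/101) = +1 → QR.
Total quadratic residues among the 4: 2.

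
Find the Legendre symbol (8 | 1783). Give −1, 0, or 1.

1

Pull out 2^3: since 1783 ≡ 7 (mod 8), (2/1783) = +1, so (2/1783)^3 = +1.
Reached (1/1783) = 1. Collecting the sign flips along the way, the symbol is +1.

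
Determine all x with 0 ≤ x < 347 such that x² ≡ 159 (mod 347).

165, 182

Since 347 ≡ 3 (mod 4), a square root of 159 is 159^((347+1)/4) = 159^87 mod 347.
Repeated squaring: 159^2≡297, 159^4≡71, 159^8≡183, 159^16≡177, 159^32≡99, 159^64≡85 (mod 347).
159^87 = 159^(64+16+4+2+1) ≡ 182 (mod 347).
Check: 182² = 33124 ≡ 159 (mod 347). The two roots are 165 and 182.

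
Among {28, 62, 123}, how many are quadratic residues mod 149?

2

(28/149) = +1 → QR.
(62/149) = -1 → non-residue.
(123/149) = +1 → QR.
Total quadratic residues among the 3: 2.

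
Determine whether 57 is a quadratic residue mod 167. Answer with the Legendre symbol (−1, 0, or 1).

1

Reciprocity: 57 ≡ 1 and 167 ≡ 3 (mod 4), so (57/167) = +(167/57).
Reduce top mod 57: now compute (53/57).
Reciprocity: 53 ≡ 1 and 57 ≡ 1 (mod 4), so (53/57) = +(57/53).
Reduce top mod 53: now compute (4/53).
Pull out 2^2: since 53 ≡ 5 (mod 8), (2/53) = -1, so (2/53)^2 = +1.
Reached (1/53) = 1. Collecting the sign flips along the way, the symbol is +1.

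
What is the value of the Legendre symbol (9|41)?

Reciprocity: 9 ≡ 1 and 41 ≡ 1 (mod 4), so (9/41) = +(41/9).
Reduce top mod 9: now compute (5/9).
Reciprocity: 5 ≡ 1 and 9 ≡ 1 (mod 4), so (5/9) = +(9/5).
Reduce top mod 5: now compute (4/5).
Pull out 2^2: since 5 ≡ 5 (mod 8), (2/5) = -1, so (2/5)^2 = +1.
Reached (1/5) = 1. Collecting the sign flips along the way, the symbol is +1.

1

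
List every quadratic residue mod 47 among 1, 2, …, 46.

1, 2, 3, 4, 6, 7, 8, 9, 12, 14, 16, 17, 18, 21, 24, 25, 27, 28, 32, 34, 36, 37, 42

Square k = 1,…,23 (k and 47−k give the same square):
1²=1, 2²=4, 3²=9, 4²=16, 5²=25, 6²=36, 7²≡2, 8²≡17, 9²≡34, 10²≡6, 11²≡27, 12²≡3, 13²≡28, 14²≡8, 15²≡37, 16²≡21, 17²≡7, 18²≡42, 19²≡32, 20²≡24, 21²≡18, 22²≡14, 23²≡12 (mod 47).
So the quadratic residues mod 47 are {1, 2, 3, 4, 6, 7, 8, 9, 12, 14, 16, 17, 18, 21, 24, 25, 27, 28, 32, 34, 36, 37, 42}.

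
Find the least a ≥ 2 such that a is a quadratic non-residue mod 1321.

(2/1321) = +1, so 2 is a residue.
(3/1321) = +1, so 3 is a residue.
(4/1321) = +1, so 4 is a residue.
(5/1321) = +1, so 5 is a residue.
(6/1321) = +1, so 6 is a residue.
(7/1321) = −1, so 7 is the smallest positive non-residue mod 1321.

7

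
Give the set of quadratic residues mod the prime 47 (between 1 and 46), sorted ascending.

1,2,3,4,6,7,8,9,12,14,16,17,18,21,24,25,27,28,32,34,36,37,42

Square k = 1,…,23 (k and 47−k give the same square):
1²=1, 2²=4, 3²=9, 4²=16, 5²=25, 6²=36, 7²≡2, 8²≡17, 9²≡34, 10²≡6, 11²≡27, 12²≡3, 13²≡28, 14²≡8, 15²≡37, 16²≡21, 17²≡7, 18²≡42, 19²≡32, 20²≡24, 21²≡18, 22²≡14, 23²≡12 (mod 47).
So the quadratic residues mod 47 are {1, 2, 3, 4, 6, 7, 8, 9, 12, 14, 16, 17, 18, 21, 24, 25, 27, 28, 32, 34, 36, 37, 42}.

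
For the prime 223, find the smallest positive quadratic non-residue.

3

(2/223) = +1, so 2 is a residue.
(3/223) = −1, so 3 is the smallest positive non-residue mod 223.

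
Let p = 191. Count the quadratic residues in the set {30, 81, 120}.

(30/191) = +1 → QR.
(81/191) = +1 → QR.
(120/191) = +1 → QR.
Total quadratic residues among the 3: 3.

3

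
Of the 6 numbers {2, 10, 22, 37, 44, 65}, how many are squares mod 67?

4

(2/67) = -1 → non-residue.
(10/67) = +1 → QR.
(22/67) = +1 → QR.
(37/67) = +1 → QR.
(44/67) = -1 → non-residue.
(65/67) = +1 → QR.
Total quadratic residues among the 6: 4.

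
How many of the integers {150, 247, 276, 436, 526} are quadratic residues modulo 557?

(150/557) = +1 → QR.
(247/557) = -1 → non-residue.
(276/557) = +1 → QR.
(436/557) = +1 → QR.
(526/557) = -1 → non-residue.
Total quadratic residues among the 5: 3.

3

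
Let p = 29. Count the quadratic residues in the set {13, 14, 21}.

(13/29) = +1 → QR.
(14/29) = -1 → non-residue.
(21/29) = -1 → non-residue.
Total quadratic residues among the 3: 1.

1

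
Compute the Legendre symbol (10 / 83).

1

Euler's criterion: (10/83) ≡ 10^41 (mod 83).
10^2 ≡ 17 (mod 83)
10^4 ≡ 40 (mod 83)
10^8 ≡ 23 (mod 83)
10^16 ≡ 31 (mod 83)
10^32 ≡ 48 (mod 83)
10^41 = 10^(32+8+1) ≡ 1 (mod 83).
Result is 1, so (10/83) = 1.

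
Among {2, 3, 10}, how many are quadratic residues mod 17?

1

(2/17) = +1 → QR.
(3/17) = -1 → non-residue.
(10/17) = -1 → non-residue.
Total quadratic residues among the 3: 1.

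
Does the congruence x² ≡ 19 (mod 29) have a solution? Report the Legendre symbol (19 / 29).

-1

Reciprocity: 19 ≡ 3 and 29 ≡ 1 (mod 4), so (19/29) = +(29/19).
Reduce top mod 19: now compute (10/19).
Pull out 2: since 19 ≡ 3 (mod 8), (2/19) = -1.
Reciprocity: 5 ≡ 1 and 19 ≡ 3 (mod 4), so (5/19) = +(19/5).
Reduce top mod 5: now compute (4/5).
Pull out 2^2: since 5 ≡ 5 (mod 8), (2/5) = -1, so (2/5)^2 = +1.
Reached (1/5) = 1. Collecting the sign flips along the way, the symbol is -1.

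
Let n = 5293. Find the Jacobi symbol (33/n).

-1

Reciprocity: 33 ≡ 1 and 5293 ≡ 1 (mod 4), so (33/5293) = +(5293/33).
Reduce top mod 33: now compute (13/33).
Reciprocity: 13 ≡ 1 and 33 ≡ 1 (mod 4), so (13/33) = +(33/13).
Reduce top mod 13: now compute (7/13).
Reciprocity: 7 ≡ 3 and 13 ≡ 1 (mod 4), so (7/13) = +(13/7).
Reduce top mod 7: now compute (6/7).
Pull out 2: since 7 ≡ 7 (mod 8), (2/7) = +1.
Reciprocity: 3 ≡ 3 and 7 ≡ 3 (mod 4), so (3/7) = −(7/3).
Reduce top mod 3: now compute (1/3).
Reached (1/3) = 1. Collecting the sign flips along the way, the symbol is -1.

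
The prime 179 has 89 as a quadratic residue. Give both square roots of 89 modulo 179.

Since 179 ≡ 3 (mod 4), a square root of 89 is 89^((179+1)/4) = 89^45 mod 179.
Repeated squaring: 89^2≡45, 89^4≡56, 89^8≡93, 89^16≡57, 89^32≡27 (mod 179).
89^45 = 89^(32+8+4+1) ≡ 39 (mod 179).
Check: 39² = 1521 ≡ 89 (mod 179). The two roots are 39 and 140.

39, 140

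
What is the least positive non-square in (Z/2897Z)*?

3

(2/2897) = +1, so 2 is a residue.
(3/2897) = −1, so 3 is the smallest positive non-residue mod 2897.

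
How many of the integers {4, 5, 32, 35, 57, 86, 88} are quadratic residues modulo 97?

5

(4/97) = +1 → QR.
(5/97) = -1 → non-residue.
(32/97) = +1 → QR.
(35/97) = +1 → QR.
(57/97) = -1 → non-residue.
(86/97) = +1 → QR.
(88/97) = +1 → QR.
Total quadratic residues among the 7: 5.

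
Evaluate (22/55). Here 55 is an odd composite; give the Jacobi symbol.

Pull out 2: since 55 ≡ 7 (mod 8), (2/55) = +1.
Reciprocity: 11 ≡ 3 and 55 ≡ 3 (mod 4), so (11/55) = −(55/11).
Reduce top mod 11: now compute (0/11).
Top reduces to 0: gcd > 1, so the symbol is 0.

0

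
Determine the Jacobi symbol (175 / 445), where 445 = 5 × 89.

0

Reciprocity: 175 ≡ 3 and 445 ≡ 1 (mod 4), so (175/445) = +(445/175).
Reduce top mod 175: now compute (95/175).
Reciprocity: 95 ≡ 3 and 175 ≡ 3 (mod 4), so (95/175) = −(175/95).
Reduce top mod 95: now compute (80/95).
Pull out 2^4: since 95 ≡ 7 (mod 8), (2/95) = +1, so (2/95)^4 = +1.
Reciprocity: 5 ≡ 1 and 95 ≡ 3 (mod 4), so (5/95) = +(95/5).
Reduce top mod 5: now compute (0/5).
Top reduces to 0: gcd > 1, so the symbol is 0.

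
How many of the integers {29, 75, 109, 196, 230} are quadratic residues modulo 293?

2

(29/293) = -1 → non-residue.
(75/293) = -1 → non-residue.
(109/293) = +1 → QR.
(196/293) = +1 → QR.
(230/293) = -1 → non-residue.
Total quadratic residues among the 5: 2.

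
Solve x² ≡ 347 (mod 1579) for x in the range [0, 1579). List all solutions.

Since 1579 ≡ 3 (mod 4), a square root of 347 is 347^((1579+1)/4) = 347^395 mod 1579.
Repeated squaring: 347^2≡405, 347^4≡1388, 347^8≡164, 347^16≡53, 347^32≡1230, 347^64≡218, 347^128≡154, 347^256≡31 (mod 1579).
347^395 = 347^(256+128+8+2+1) ≡ 587 (mod 1579).
Check: 587² = 344569 ≡ 347 (mod 1579). The two roots are 587 and 992.

587, 992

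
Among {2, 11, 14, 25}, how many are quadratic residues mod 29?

(2/29) = -1 → non-residue.
(11/29) = -1 → non-residue.
(14/29) = -1 → non-residue.
(25/29) = +1 → QR.
Total quadratic residues among the 4: 1.

1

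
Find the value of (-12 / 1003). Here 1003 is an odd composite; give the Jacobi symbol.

1

First reduce: -12 ≡ 991 (mod 1003).
Reciprocity: 991 ≡ 3 and 1003 ≡ 3 (mod 4), so (991/1003) = −(1003/991).
Reduce top mod 991: now compute (12/991).
Pull out 2^2: since 991 ≡ 7 (mod 8), (2/991) = +1, so (2/991)^2 = +1.
Reciprocity: 3 ≡ 3 and 991 ≡ 3 (mod 4), so (3/991) = −(991/3).
Reduce top mod 3: now compute (1/3).
Reached (1/3) = 1. Collecting the sign flips along the way, the symbol is +1.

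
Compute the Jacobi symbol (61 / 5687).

1

Reciprocity: 61 ≡ 1 and 5687 ≡ 3 (mod 4), so (61/5687) = +(5687/61).
Reduce top mod 61: now compute (14/61).
Pull out 2: since 61 ≡ 5 (mod 8), (2/61) = -1.
Reciprocity: 7 ≡ 3 and 61 ≡ 1 (mod 4), so (7/61) = +(61/7).
Reduce top mod 7: now compute (5/7).
Reciprocity: 5 ≡ 1 and 7 ≡ 3 (mod 4), so (5/7) = +(7/5).
Reduce top mod 5: now compute (2/5).
Pull out 2: since 5 ≡ 5 (mod 8), (2/5) = -1.
Reached (1/5) = 1. Collecting the sign flips along the way, the symbol is +1.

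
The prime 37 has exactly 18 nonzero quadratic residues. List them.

Square k = 1,…,18 (k and 37−k give the same square):
1²=1, 2²=4, 3²=9, 4²=16, 5²=25, 6²=36, 7²≡12, 8²≡27, 9²≡7, 10²≡26, 11²≡10, 12²≡33, 13²≡21, 14²≡11, 15²≡3, 16²≡34, 17²≡30, 18²≡28 (mod 37).
So the quadratic residues mod 37 are {1, 3, 4, 7, 9, 10, 11, 12, 16, 21, 25, 26, 27, 28, 30, 33, 34, 36}.

1, 3, 4, 7, 9, 10, 11, 12, 16, 21, 25, 26, 27, 28, 30, 33, 34, 36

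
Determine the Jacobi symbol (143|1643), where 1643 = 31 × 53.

1

Reciprocity: 143 ≡ 3 and 1643 ≡ 3 (mod 4), so (143/1643) = −(1643/143).
Reduce top mod 143: now compute (70/143).
Pull out 2: since 143 ≡ 7 (mod 8), (2/143) = +1.
Reciprocity: 35 ≡ 3 and 143 ≡ 3 (mod 4), so (35/143) = −(143/35).
Reduce top mod 35: now compute (3/35).
Reciprocity: 3 ≡ 3 and 35 ≡ 3 (mod 4), so (3/35) = −(35/3).
Reduce top mod 3: now compute (2/3).
Pull out 2: since 3 ≡ 3 (mod 8), (2/3) = -1.
Reached (1/3) = 1. Collecting the sign flips along the way, the symbol is +1.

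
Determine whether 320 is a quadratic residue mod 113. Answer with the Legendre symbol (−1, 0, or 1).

First reduce: 320 ≡ 94 (mod 113).
Pull out 2: since 113 ≡ 1 (mod 8), (2/113) = +1.
Reciprocity: 47 ≡ 3 and 113 ≡ 1 (mod 4), so (47/113) = +(113/47).
Reduce top mod 47: now compute (19/47).
Reciprocity: 19 ≡ 3 and 47 ≡ 3 (mod 4), so (19/47) = −(47/19).
Reduce top mod 19: now compute (9/19).
Reciprocity: 9 ≡ 1 and 19 ≡ 3 (mod 4), so (9/19) = +(19/9).
Reduce top mod 9: now compute (1/9).
Reached (1/9) = 1. Collecting the sign flips along the way, the symbol is -1.

-1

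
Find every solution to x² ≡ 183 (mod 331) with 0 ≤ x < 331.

Since 331 ≡ 3 (mod 4), a square root of 183 is 183^((331+1)/4) = 183^83 mod 331.
Repeated squaring: 183^2≡58, 183^4≡54, 183^8≡268, 183^16≡328, 183^32≡9, 183^64≡81 (mod 331).
183^83 = 183^(64+16+2+1) ≡ 281 (mod 331).
Check: 281² = 78961 ≡ 183 (mod 331). The two roots are 50 and 281.

50, 281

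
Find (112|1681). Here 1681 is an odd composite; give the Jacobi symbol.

1

Pull out 2^4: since 1681 ≡ 1 (mod 8), (2/1681) = +1, so (2/1681)^4 = +1.
Reciprocity: 7 ≡ 3 and 1681 ≡ 1 (mod 4), so (7/1681) = +(1681/7).
Reduce top mod 7: now compute (1/7).
Reached (1/7) = 1. Collecting the sign flips along the way, the symbol is +1.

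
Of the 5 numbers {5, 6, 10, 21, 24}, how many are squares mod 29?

3

(5/29) = +1 → QR.
(6/29) = +1 → QR.
(10/29) = -1 → non-residue.
(21/29) = -1 → non-residue.
(24/29) = +1 → QR.
Total quadratic residues among the 5: 3.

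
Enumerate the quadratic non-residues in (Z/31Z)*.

3,6,11,12,13,15,17,21,22,23,24,26,27,29,30

Square k = 1,…,15 (k and 31−k give the same square):
1²=1, 2²=4, 3²=9, 4²=16, 5²=25, 6²≡5, 7²≡18, 8²≡2, 9²≡19, 10²≡7, 11²≡28, 12²≡20, 13²≡14, 14²≡10, 15²≡8 (mod 31).
The residues are {1, 2, 4, 5, 7, 8, 9, 10, 14, 16, 18, 19, 20, 25, 28}; the non-residues are the remaining 15 nonzero classes.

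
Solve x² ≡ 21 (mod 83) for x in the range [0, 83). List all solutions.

41, 42

Since 83 ≡ 3 (mod 4), a square root of 21 is 21^((83+1)/4) = 21^21 mod 83.
Repeated squaring: 21^2≡26, 21^4≡12, 21^8≡61, 21^16≡69 (mod 83).
21^21 = 21^(16+4+1) ≡ 41 (mod 83).
Check: 41² = 1681 ≡ 21 (mod 83). The two roots are 41 and 42.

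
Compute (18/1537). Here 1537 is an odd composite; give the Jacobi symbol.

1

Pull out 2: since 1537 ≡ 1 (mod 8), (2/1537) = +1.
Reciprocity: 9 ≡ 1 and 1537 ≡ 1 (mod 4), so (9/1537) = +(1537/9).
Reduce top mod 9: now compute (7/9).
Reciprocity: 7 ≡ 3 and 9 ≡ 1 (mod 4), so (7/9) = +(9/7).
Reduce top mod 7: now compute (2/7).
Pull out 2: since 7 ≡ 7 (mod 8), (2/7) = +1.
Reached (1/7) = 1. Collecting the sign flips along the way, the symbol is +1.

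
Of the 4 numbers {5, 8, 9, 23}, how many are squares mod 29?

(5/29) = +1 → QR.
(8/29) = -1 → non-residue.
(9/29) = +1 → QR.
(23/29) = +1 → QR.
Total quadratic residues among the 4: 3.

3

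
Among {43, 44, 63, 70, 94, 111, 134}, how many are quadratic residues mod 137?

(43/137) = -1 → non-residue.
(44/137) = +1 → QR.
(63/137) = +1 → QR.
(70/137) = -1 → non-residue.
(94/137) = -1 → non-residue.
(111/137) = -1 → non-residue.
(134/137) = -1 → non-residue.
Total quadratic residues among the 7: 2.

2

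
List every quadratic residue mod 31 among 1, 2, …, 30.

Square k = 1,…,15 (k and 31−k give the same square):
1²=1, 2²=4, 3²=9, 4²=16, 5²=25, 6²≡5, 7²≡18, 8²≡2, 9²≡19, 10²≡7, 11²≡28, 12²≡20, 13²≡14, 14²≡10, 15²≡8 (mod 31).
So the quadratic residues mod 31 are {1, 2, 4, 5, 7, 8, 9, 10, 14, 16, 18, 19, 20, 25, 28}.

1,2,4,5,7,8,9,10,14,16,18,19,20,25,28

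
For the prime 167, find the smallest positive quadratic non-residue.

5

(2/167) = +1, so 2 is a residue.
(3/167) = +1, so 3 is a residue.
(4/167) = +1, so 4 is a residue.
(5/167) = −1, so 5 is the smallest positive non-residue mod 167.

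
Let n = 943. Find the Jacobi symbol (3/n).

-1

Reciprocity: 3 ≡ 3 and 943 ≡ 3 (mod 4), so (3/943) = −(943/3).
Reduce top mod 3: now compute (1/3).
Reached (1/3) = 1. Collecting the sign flips along the way, the symbol is -1.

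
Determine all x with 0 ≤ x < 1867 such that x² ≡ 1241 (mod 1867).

Since 1867 ≡ 3 (mod 4), a square root of 1241 is 1241^((1867+1)/4) = 1241^467 mod 1867.
Repeated squaring: 1241^2≡1673, 1241^4≡296, 1241^8≡1734, 1241^16≡886, 1241^32≡856, 1241^64≡872, 1241^128≡515, 1241^256≡111 (mod 1867).
1241^467 = 1241^(256+128+64+16+2+1) ≡ 1147 (mod 1867).
Check: 1147² = 1315609 ≡ 1241 (mod 1867). The two roots are 720 and 1147.

720, 1147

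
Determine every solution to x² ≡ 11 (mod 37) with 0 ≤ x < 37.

37 ≡ 1 (mod 4), so we find a root by search.
Trying successive values, 14² = 196 ≡ 11 (mod 37). The other root is 37 − 14 = 23.

14, 23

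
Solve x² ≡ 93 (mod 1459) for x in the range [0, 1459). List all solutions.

Since 1459 ≡ 3 (mod 4), a square root of 93 is 93^((1459+1)/4) = 93^365 mod 1459.
Repeated squaring: 93^2≡1354, 93^4≡812, 93^8≡1335, 93^16≡786, 93^32≡639, 93^64≡1260, 93^128≡208, 93^256≡953 (mod 1459).
93^365 = 93^(256+64+32+8+4+1) ≡ 77 (mod 1459).
Check: 77² = 5929 ≡ 93 (mod 1459). The two roots are 77 and 1382.

77, 1382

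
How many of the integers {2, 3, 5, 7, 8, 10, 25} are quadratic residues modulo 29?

3

(2/29) = -1 → non-residue.
(3/29) = -1 → non-residue.
(5/29) = +1 → QR.
(7/29) = +1 → QR.
(8/29) = -1 → non-residue.
(10/29) = -1 → non-residue.
(25/29) = +1 → QR.
Total quadratic residues among the 7: 3.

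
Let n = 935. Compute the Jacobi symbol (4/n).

Pull out 2^2: since 935 ≡ 7 (mod 8), (2/935) = +1, so (2/935)^2 = +1.
Reached (1/935) = 1. Collecting the sign flips along the way, the symbol is +1.

1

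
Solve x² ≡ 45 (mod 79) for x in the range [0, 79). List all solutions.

19, 60

Since 79 ≡ 3 (mod 4), a square root of 45 is 45^((79+1)/4) = 45^20 mod 79.
Repeated squaring: 45^2≡50, 45^4≡51, 45^8≡73, 45^16≡36 (mod 79).
45^20 = 45^(16+4) ≡ 19 (mod 79).
Check: 19² = 361 ≡ 45 (mod 79). The two roots are 19 and 60.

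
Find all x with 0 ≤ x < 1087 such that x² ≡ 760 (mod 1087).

150, 937

Since 1087 ≡ 3 (mod 4), a square root of 760 is 760^((1087+1)/4) = 760^272 mod 1087.
Repeated squaring: 760^2≡403, 760^4≡446, 760^8≡1082, 760^16≡25, 760^32≡625, 760^64≡392, 760^128≡397, 760^256≡1081 (mod 1087).
760^272 = 760^(256+16) ≡ 937 (mod 1087).
Check: 937² = 877969 ≡ 760 (mod 1087). The two roots are 150 and 937.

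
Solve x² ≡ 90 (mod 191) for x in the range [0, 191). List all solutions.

Since 191 ≡ 3 (mod 4), a square root of 90 is 90^((191+1)/4) = 90^48 mod 191.
Repeated squaring: 90^2≡78, 90^4≡163, 90^8≡20, 90^16≡18, 90^32≡133 (mod 191).
90^48 = 90^(32+16) ≡ 102 (mod 191).
Check: 102² = 10404 ≡ 90 (mod 191). The two roots are 89 and 102.

89, 102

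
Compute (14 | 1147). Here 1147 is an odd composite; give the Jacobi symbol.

Pull out 2: since 1147 ≡ 3 (mod 8), (2/1147) = -1.
Reciprocity: 7 ≡ 3 and 1147 ≡ 3 (mod 4), so (7/1147) = −(1147/7).
Reduce top mod 7: now compute (6/7).
Pull out 2: since 7 ≡ 7 (mod 8), (2/7) = +1.
Reciprocity: 3 ≡ 3 and 7 ≡ 3 (mod 4), so (3/7) = −(7/3).
Reduce top mod 3: now compute (1/3).
Reached (1/3) = 1. Collecting the sign flips along the way, the symbol is -1.

-1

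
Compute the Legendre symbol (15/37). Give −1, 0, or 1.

Reciprocity: 15 ≡ 3 and 37 ≡ 1 (mod 4), so (15/37) = +(37/15).
Reduce top mod 15: now compute (7/15).
Reciprocity: 7 ≡ 3 and 15 ≡ 3 (mod 4), so (7/15) = −(15/7).
Reduce top mod 7: now compute (1/7).
Reached (1/7) = 1. Collecting the sign flips along the way, the symbol is -1.

-1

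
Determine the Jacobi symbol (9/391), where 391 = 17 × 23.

Reciprocity: 9 ≡ 1 and 391 ≡ 3 (mod 4), so (9/391) = +(391/9).
Reduce top mod 9: now compute (4/9).
Pull out 2^2: since 9 ≡ 1 (mod 8), (2/9) = +1, so (2/9)^2 = +1.
Reached (1/9) = 1. Collecting the sign flips along the way, the symbol is +1.

1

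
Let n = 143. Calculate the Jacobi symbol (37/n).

Reciprocity: 37 ≡ 1 and 143 ≡ 3 (mod 4), so (37/143) = +(143/37).
Reduce top mod 37: now compute (32/37).
Pull out 2^5: since 37 ≡ 5 (mod 8), (2/37) = -1, so (2/37)^5 = -1.
Reached (1/37) = 1. Collecting the sign flips along the way, the symbol is -1.

-1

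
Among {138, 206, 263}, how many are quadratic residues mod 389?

1

(138/389) = -1 → non-residue.
(206/389) = +1 → QR.
(263/389) = -1 → non-residue.
Total quadratic residues among the 3: 1.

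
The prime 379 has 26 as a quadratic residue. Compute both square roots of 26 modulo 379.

Since 379 ≡ 3 (mod 4), a square root of 26 is 26^((379+1)/4) = 26^95 mod 379.
Repeated squaring: 26^2≡297, 26^4≡281, 26^8≡129, 26^16≡344, 26^32≡88, 26^64≡164 (mod 379).
26^95 = 26^(64+16+8+4+2+1) ≡ 351 (mod 379).
Check: 351² = 123201 ≡ 26 (mod 379). The two roots are 28 and 351.

28, 351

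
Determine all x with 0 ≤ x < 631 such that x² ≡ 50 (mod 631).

Since 631 ≡ 3 (mod 4), a square root of 50 is 50^((631+1)/4) = 50^158 mod 631.
Repeated squaring: 50^2≡607, 50^4≡576, 50^8≡501, 50^16≡494, 50^32≡470, 50^64≡50, 50^128≡607 (mod 631).
50^158 = 50^(128+16+8+4+2) ≡ 470 (mod 631).
Check: 470² = 220900 ≡ 50 (mod 631). The two roots are 161 and 470.

161, 470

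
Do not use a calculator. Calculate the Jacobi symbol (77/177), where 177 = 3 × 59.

Reciprocity: 77 ≡ 1 and 177 ≡ 1 (mod 4), so (77/177) = +(177/77).
Reduce top mod 77: now compute (23/77).
Reciprocity: 23 ≡ 3 and 77 ≡ 1 (mod 4), so (23/77) = +(77/23).
Reduce top mod 23: now compute (8/23).
Pull out 2^3: since 23 ≡ 7 (mod 8), (2/23) = +1, so (2/23)^3 = +1.
Reached (1/23) = 1. Collecting the sign flips along the way, the symbol is +1.

1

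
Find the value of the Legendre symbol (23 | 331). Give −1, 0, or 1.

Euler's criterion: (23/331) ≡ 23^165 (mod 331).
23^2 ≡ 198 (mod 331)
23^4 ≡ 146 (mod 331)
23^8 ≡ 132 (mod 331)
23^16 ≡ 212 (mod 331)
23^32 ≡ 259 (mod 331)
23^64 ≡ 219 (mod 331)
23^128 ≡ 297 (mod 331)
23^165 = 23^(128+32+4+1) ≡ 330 (mod 331).
Result is 330 ≡ −1, so (23/331) = −1.

-1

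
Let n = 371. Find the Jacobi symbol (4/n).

Pull out 2^2: since 371 ≡ 3 (mod 8), (2/371) = -1, so (2/371)^2 = +1.
Reached (1/371) = 1. Collecting the sign flips along the way, the symbol is +1.

1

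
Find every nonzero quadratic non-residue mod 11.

2,6,7,8,10

Square k = 1,…,5 (k and 11−k give the same square):
1²=1, 2²=4, 3²=9, 4²≡5, 5²≡3 (mod 11).
The residues are {1, 3, 4, 5, 9}; the non-residues are the remaining 5 nonzero classes.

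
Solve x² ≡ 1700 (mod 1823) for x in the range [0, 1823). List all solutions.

Since 1823 ≡ 3 (mod 4), a square root of 1700 is 1700^((1823+1)/4) = 1700^456 mod 1823.
Repeated squaring: 1700^2≡545, 1700^4≡1699, 1700^8≡792, 1700^16≡152, 1700^32≡1228, 1700^64≡363, 1700^128≡513, 1700^256≡657 (mod 1823).
1700^456 = 1700^(256+128+64+8) ≡ 283 (mod 1823).
Check: 283² = 80089 ≡ 1700 (mod 1823). The two roots are 283 and 1540.

283, 1540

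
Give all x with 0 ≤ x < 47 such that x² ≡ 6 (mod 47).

10, 37

Since 47 ≡ 3 (mod 4), a square root of 6 is 6^((47+1)/4) = 6^12 mod 47.
Repeated squaring: 6^2≡36, 6^4≡27, 6^8≡24 (mod 47).
6^12 = 6^(8+4) ≡ 37 (mod 47).
Check: 37² = 1369 ≡ 6 (mod 47). The two roots are 10 and 37.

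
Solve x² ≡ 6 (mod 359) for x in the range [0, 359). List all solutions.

134, 225

Since 359 ≡ 3 (mod 4), a square root of 6 is 6^((359+1)/4) = 6^90 mod 359.
Repeated squaring: 6^2≡36, 6^4≡219, 6^8≡214, 6^16≡203, 6^32≡283, 6^64≡32 (mod 359).
6^90 = 6^(64+16+8+2) ≡ 225 (mod 359).
Check: 225² = 50625 ≡ 6 (mod 359). The two roots are 134 and 225.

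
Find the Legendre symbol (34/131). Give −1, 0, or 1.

Pull out 2: since 131 ≡ 3 (mod 8), (2/131) = -1.
Reciprocity: 17 ≡ 1 and 131 ≡ 3 (mod 4), so (17/131) = +(131/17).
Reduce top mod 17: now compute (12/17).
Pull out 2^2: since 17 ≡ 1 (mod 8), (2/17) = +1, so (2/17)^2 = +1.
Reciprocity: 3 ≡ 3 and 17 ≡ 1 (mod 4), so (3/17) = +(17/3).
Reduce top mod 3: now compute (2/3).
Pull out 2: since 3 ≡ 3 (mod 8), (2/3) = -1.
Reached (1/3) = 1. Collecting the sign flips along the way, the symbol is +1.

1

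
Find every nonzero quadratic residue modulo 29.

1,4,5,6,7,9,13,16,20,22,23,24,25,28

Square k = 1,…,14 (k and 29−k give the same square):
1²=1, 2²=4, 3²=9, 4²=16, 5²=25, 6²≡7, 7²≡20, 8²≡6, 9²≡23, 10²≡13, 11²≡5, 12²≡28, 13²≡24, 14²≡22 (mod 29).
So the quadratic residues mod 29 are {1, 4, 5, 6, 7, 9, 13, 16, 20, 22, 23, 24, 25, 28}.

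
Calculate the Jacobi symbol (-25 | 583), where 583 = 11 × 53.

First reduce: -25 ≡ 558 (mod 583).
Pull out 2: since 583 ≡ 7 (mod 8), (2/583) = +1.
Reciprocity: 279 ≡ 3 and 583 ≡ 3 (mod 4), so (279/583) = −(583/279).
Reduce top mod 279: now compute (25/279).
Reciprocity: 25 ≡ 1 and 279 ≡ 3 (mod 4), so (25/279) = +(279/25).
Reduce top mod 25: now compute (4/25).
Pull out 2^2: since 25 ≡ 1 (mod 8), (2/25) = +1, so (2/25)^2 = +1.
Reached (1/25) = 1. Collecting the sign flips along the way, the symbol is -1.

-1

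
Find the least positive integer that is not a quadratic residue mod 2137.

5

(2/2137) = +1, so 2 is a residue.
(3/2137) = +1, so 3 is a residue.
(4/2137) = +1, so 4 is a residue.
(5/2137) = −1, so 5 is the smallest positive non-residue mod 2137.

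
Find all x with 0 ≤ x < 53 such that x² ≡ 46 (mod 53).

53 ≡ 1 (mod 4), so we find a root by search.
Trying successive values, 24² = 576 ≡ 46 (mod 53). The other root is 53 − 24 = 29.

24, 29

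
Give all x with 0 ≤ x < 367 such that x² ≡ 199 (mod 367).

Since 367 ≡ 3 (mod 4), a square root of 199 is 199^((367+1)/4) = 199^92 mod 367.
Repeated squaring: 199^2≡332, 199^4≡124, 199^8≡329, 199^16≡343, 199^32≡209, 199^64≡8 (mod 367).
199^92 = 199^(64+16+8+4) ≡ 49 (mod 367).
Check: 49² = 2401 ≡ 199 (mod 367). The two roots are 49 and 318.

49, 318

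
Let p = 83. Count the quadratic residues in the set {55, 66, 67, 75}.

1

(55/83) = -1 → non-residue.
(66/83) = -1 → non-residue.
(67/83) = -1 → non-residue.
(75/83) = +1 → QR.
Total quadratic residues among the 4: 1.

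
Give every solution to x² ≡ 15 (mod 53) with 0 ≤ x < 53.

11, 42

53 ≡ 1 (mod 4), so we find a root by search.
Trying successive values, 11² = 121 ≡ 15 (mod 53). The other root is 53 − 11 = 42.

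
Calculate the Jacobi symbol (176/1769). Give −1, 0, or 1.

1

Pull out 2^4: since 1769 ≡ 1 (mod 8), (2/1769) = +1, so (2/1769)^4 = +1.
Reciprocity: 11 ≡ 3 and 1769 ≡ 1 (mod 4), so (11/1769) = +(1769/11).
Reduce top mod 11: now compute (9/11).
Reciprocity: 9 ≡ 1 and 11 ≡ 3 (mod 4), so (9/11) = +(11/9).
Reduce top mod 9: now compute (2/9).
Pull out 2: since 9 ≡ 1 (mod 8), (2/9) = +1.
Reached (1/9) = 1. Collecting the sign flips along the way, the symbol is +1.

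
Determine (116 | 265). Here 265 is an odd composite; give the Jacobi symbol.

Pull out 2^2: since 265 ≡ 1 (mod 8), (2/265) = +1, so (2/265)^2 = +1.
Reciprocity: 29 ≡ 1 and 265 ≡ 1 (mod 4), so (29/265) = +(265/29).
Reduce top mod 29: now compute (4/29).
Pull out 2^2: since 29 ≡ 5 (mod 8), (2/29) = -1, so (2/29)^2 = +1.
Reached (1/29) = 1. Collecting the sign flips along the way, the symbol is +1.

1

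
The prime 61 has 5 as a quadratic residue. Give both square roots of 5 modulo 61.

61 ≡ 1 (mod 4), so we find a root by search.
Trying successive values, 26² = 676 ≡ 5 (mod 61). The other root is 61 − 26 = 35.

26, 35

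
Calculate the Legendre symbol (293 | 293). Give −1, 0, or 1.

0

First reduce: 293 ≡ 0 (mod 293).
Top reduces to 0: gcd > 1, so the symbol is 0.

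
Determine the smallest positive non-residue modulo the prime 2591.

7

(2/2591) = +1, so 2 is a residue.
(3/2591) = +1, so 3 is a residue.
(4/2591) = +1, so 4 is a residue.
(5/2591) = +1, so 5 is a residue.
(6/2591) = +1, so 6 is a residue.
(7/2591) = −1, so 7 is the smallest positive non-residue mod 2591.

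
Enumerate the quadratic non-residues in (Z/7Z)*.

3 5 6

Square k = 1,…,3 (k and 7−k give the same square):
1²=1, 2²=4, 3²≡2 (mod 7).
The residues are {1, 2, 4}; the non-residues are the remaining 3 nonzero classes.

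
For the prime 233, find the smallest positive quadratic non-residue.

(2/233) = +1, so 2 is a residue.
(3/233) = −1, so 3 is the smallest positive non-residue mod 233.

3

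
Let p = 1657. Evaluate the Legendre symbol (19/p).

Reciprocity: 19 ≡ 3 and 1657 ≡ 1 (mod 4), so (19/1657) = +(1657/19).
Reduce top mod 19: now compute (4/19).
Pull out 2^2: since 19 ≡ 3 (mod 8), (2/19) = -1, so (2/19)^2 = +1.
Reached (1/19) = 1. Collecting the sign flips along the way, the symbol is +1.

1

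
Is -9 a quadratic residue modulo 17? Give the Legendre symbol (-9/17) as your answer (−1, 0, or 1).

First reduce: -9 ≡ 8 (mod 17).
Pull out 2^3: since 17 ≡ 1 (mod 8), (2/17) = +1, so (2/17)^3 = +1.
Reached (1/17) = 1. Collecting the sign flips along the way, the symbol is +1.

1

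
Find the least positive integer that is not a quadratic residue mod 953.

3

(2/953) = +1, so 2 is a residue.
(3/953) = −1, so 3 is the smallest positive non-residue mod 953.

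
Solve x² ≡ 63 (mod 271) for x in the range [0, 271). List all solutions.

Since 271 ≡ 3 (mod 4), a square root of 63 is 63^((271+1)/4) = 63^68 mod 271.
Repeated squaring: 63^2≡175, 63^4≡2, 63^8≡4, 63^16≡16, 63^32≡256, 63^64≡225 (mod 271).
63^68 = 63^(64+4) ≡ 179 (mod 271).
Check: 179² = 32041 ≡ 63 (mod 271). The two roots are 92 and 179.

92, 179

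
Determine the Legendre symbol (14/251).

Euler's criterion: (14/251) ≡ 14^125 (mod 251).
14^2 ≡ 196 (mod 251)
14^4 ≡ 13 (mod 251)
14^8 ≡ 169 (mod 251)
14^16 ≡ 198 (mod 251)
14^32 ≡ 48 (mod 251)
14^64 ≡ 45 (mod 251)
14^125 = 14^(64+32+16+8+4+1) ≡ 250 (mod 251).
Result is 250 ≡ −1, so (14/251) = −1.

-1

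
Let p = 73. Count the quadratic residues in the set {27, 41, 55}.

3

(27/73) = +1 → QR.
(41/73) = +1 → QR.
(55/73) = +1 → QR.
Total quadratic residues among the 3: 3.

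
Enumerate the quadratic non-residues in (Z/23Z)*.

Square k = 1,…,11 (k and 23−k give the same square):
1²=1, 2²=4, 3²=9, 4²=16, 5²≡2, 6²≡13, 7²≡3, 8²≡18, 9²≡12, 10²≡8, 11²≡6 (mod 23).
The residues are {1, 2, 3, 4, 6, 8, 9, 12, 13, 16, 18}; the non-residues are the remaining 11 nonzero classes.

5, 7, 10, 11, 14, 15, 17, 19, 20, 21, 22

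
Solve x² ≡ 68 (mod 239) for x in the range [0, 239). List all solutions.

Since 239 ≡ 3 (mod 4), a square root of 68 is 68^((239+1)/4) = 68^60 mod 239.
Repeated squaring: 68^2≡83, 68^4≡197, 68^8≡91, 68^16≡155, 68^32≡125 (mod 239).
68^60 = 68^(32+16+8+4) ≡ 32 (mod 239).
Check: 32² = 1024 ≡ 68 (mod 239). The two roots are 32 and 207.

32, 207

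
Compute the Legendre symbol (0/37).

Top reduces to 0: gcd > 1, so the symbol is 0.

0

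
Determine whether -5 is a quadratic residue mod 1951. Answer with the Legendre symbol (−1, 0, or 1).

-1

First reduce: -5 ≡ 1946 (mod 1951).
Pull out 2: since 1951 ≡ 7 (mod 8), (2/1951) = +1.
Reciprocity: 973 ≡ 1 and 1951 ≡ 3 (mod 4), so (973/1951) = +(1951/973).
Reduce top mod 973: now compute (5/973).
Reciprocity: 5 ≡ 1 and 973 ≡ 1 (mod 4), so (5/973) = +(973/5).
Reduce top mod 5: now compute (3/5).
Reciprocity: 3 ≡ 3 and 5 ≡ 1 (mod 4), so (3/5) = +(5/3).
Reduce top mod 3: now compute (2/3).
Pull out 2: since 3 ≡ 3 (mod 8), (2/3) = -1.
Reached (1/3) = 1. Collecting the sign flips along the way, the symbol is -1.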